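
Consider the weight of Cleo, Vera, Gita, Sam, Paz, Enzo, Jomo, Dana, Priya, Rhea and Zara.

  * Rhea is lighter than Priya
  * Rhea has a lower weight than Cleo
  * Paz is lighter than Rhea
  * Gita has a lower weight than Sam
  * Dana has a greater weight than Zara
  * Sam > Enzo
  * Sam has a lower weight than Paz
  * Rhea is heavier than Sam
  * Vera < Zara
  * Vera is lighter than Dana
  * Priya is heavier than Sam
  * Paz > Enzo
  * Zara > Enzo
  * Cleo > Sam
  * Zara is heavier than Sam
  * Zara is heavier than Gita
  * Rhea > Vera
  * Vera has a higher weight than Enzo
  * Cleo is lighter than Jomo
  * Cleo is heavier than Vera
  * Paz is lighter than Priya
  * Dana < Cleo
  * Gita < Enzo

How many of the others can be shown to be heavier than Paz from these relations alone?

4

From Paz the given relations immediately reach Rhea, Priya.
From those, Cleo — 3 in total.
From those, Jomo — 4 in total.
Nothing else is reachable above Paz; 4 in all.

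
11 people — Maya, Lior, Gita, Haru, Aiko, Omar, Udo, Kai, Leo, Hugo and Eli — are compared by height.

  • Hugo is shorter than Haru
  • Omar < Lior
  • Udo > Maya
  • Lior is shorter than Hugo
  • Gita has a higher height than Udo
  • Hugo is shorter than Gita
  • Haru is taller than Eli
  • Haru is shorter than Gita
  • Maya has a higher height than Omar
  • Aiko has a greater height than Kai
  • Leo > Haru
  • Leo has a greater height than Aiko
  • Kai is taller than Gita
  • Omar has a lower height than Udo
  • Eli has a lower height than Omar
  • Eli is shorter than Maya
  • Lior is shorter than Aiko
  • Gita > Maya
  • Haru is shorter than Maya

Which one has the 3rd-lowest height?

Piecing the relations together gives one ordering: Eli < Omar < Lior < Hugo < Haru < Maya < Udo < Gita < Kai < Aiko < Leo.
Counting 3 from the smallest end gives Lior.

Lior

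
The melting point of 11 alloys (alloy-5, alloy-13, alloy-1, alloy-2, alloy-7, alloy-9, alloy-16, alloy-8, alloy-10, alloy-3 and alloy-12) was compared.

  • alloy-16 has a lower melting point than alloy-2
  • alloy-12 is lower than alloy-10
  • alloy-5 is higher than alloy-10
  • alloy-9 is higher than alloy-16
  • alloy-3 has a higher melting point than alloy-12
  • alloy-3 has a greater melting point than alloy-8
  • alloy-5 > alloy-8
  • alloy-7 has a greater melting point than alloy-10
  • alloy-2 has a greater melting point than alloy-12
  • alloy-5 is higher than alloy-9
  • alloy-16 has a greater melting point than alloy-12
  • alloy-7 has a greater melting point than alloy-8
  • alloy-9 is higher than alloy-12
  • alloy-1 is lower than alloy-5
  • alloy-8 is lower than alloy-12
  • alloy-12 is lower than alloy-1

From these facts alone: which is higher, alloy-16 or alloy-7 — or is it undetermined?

Following every chain through alloy-16: above alloy-16 we get alloy-2, alloy-9, alloy-5; below alloy-16 we get alloy-8, alloy-12.
alloy-7 is not reached, and no chain runs the other way from alloy-7 to alloy-16.
So the given relations leave the order of alloy-16 and alloy-7 undetermined.

undetermined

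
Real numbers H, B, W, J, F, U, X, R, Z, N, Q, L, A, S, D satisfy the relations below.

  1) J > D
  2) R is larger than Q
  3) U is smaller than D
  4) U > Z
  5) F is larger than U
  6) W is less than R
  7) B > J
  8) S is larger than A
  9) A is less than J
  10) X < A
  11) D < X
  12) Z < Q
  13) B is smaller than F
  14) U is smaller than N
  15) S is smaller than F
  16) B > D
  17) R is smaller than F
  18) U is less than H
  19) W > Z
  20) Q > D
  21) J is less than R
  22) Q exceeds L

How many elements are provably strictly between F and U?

Chaining upward from U reaches: D, Q, H, X, A, J, S, B, R, N.
Chaining downward from F reaches: Z, D, L, Q, W, X, A, J, S, B, R.
Strictly between U and F are those in both lists: D, Q, X, A, J, S, B, R — 8 elements.

8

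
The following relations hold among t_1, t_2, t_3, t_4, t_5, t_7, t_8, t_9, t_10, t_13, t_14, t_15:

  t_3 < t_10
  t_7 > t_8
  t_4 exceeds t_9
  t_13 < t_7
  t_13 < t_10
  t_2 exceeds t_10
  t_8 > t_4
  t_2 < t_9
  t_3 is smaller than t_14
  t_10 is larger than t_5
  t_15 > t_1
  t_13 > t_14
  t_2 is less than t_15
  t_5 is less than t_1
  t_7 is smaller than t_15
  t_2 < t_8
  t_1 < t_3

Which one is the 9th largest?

The consecutive relations fix a unique order: t_5 < t_1 < t_3 < t_14 < t_13 < t_10 < t_2 < t_9 < t_4 < t_8 < t_7 < t_15.
The 9th largest is t_14.

t_14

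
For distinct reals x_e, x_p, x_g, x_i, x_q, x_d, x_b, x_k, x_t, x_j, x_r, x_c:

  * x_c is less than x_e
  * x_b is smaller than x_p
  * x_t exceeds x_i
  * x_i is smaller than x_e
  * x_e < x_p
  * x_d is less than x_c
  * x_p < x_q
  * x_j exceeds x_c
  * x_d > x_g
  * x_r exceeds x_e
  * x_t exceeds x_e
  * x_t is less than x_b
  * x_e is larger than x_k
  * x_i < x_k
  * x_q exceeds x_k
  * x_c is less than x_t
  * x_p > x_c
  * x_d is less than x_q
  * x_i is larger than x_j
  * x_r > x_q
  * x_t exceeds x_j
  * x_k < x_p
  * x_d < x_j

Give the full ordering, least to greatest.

x_g < x_d < x_c < x_j < x_i < x_k < x_e < x_t < x_b < x_p < x_q < x_r

Nothing is placed below x_g, so it is least; from there x_g < x_d; x_d < x_c; x_c < x_j; x_j < x_i; x_i < x_k; x_k < x_e; x_e < x_t; x_t < x_b; x_b < x_p; x_p < x_q; x_q < x_r, each given directly.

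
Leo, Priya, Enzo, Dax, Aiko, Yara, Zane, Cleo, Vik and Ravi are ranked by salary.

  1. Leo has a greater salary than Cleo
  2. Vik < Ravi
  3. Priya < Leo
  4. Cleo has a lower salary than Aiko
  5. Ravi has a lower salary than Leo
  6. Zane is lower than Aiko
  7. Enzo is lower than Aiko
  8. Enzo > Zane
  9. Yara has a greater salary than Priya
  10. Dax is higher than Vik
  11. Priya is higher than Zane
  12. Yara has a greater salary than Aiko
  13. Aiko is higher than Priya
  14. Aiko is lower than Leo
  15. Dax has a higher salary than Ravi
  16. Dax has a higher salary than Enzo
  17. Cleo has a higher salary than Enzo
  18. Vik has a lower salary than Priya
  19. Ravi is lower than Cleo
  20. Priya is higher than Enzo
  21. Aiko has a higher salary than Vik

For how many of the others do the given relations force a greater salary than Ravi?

From Ravi the given relations immediately reach Cleo, Dax, Leo.
From those, Aiko — 4 in total.
From those, Yara — 5 in total.
No other element is forced above Ravi by the given relations, so the count is 5.

5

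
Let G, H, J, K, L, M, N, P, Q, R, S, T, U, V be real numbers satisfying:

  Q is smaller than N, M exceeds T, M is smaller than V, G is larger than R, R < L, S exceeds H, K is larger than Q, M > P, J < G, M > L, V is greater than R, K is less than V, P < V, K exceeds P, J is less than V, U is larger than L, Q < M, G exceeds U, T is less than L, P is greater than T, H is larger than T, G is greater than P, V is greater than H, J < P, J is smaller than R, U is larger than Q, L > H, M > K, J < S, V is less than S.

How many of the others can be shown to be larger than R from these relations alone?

From R the given relations immediately reach L, V, G.
From those, M, U, S — 6 in total.
Nothing else is reachable above R; 6 in all.

6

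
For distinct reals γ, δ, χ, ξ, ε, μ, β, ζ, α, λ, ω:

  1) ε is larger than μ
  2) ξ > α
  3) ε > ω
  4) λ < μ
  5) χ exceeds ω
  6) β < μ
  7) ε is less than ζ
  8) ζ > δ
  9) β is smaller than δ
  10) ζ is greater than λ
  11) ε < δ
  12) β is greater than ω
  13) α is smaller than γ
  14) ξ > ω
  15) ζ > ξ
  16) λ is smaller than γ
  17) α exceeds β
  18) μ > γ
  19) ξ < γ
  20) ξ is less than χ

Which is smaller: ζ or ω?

ω

The relevant relations are ω < β; β < α; α < ξ; ξ < γ; γ < μ; μ < ε; ε < δ; δ < ζ.
Together: ω < β < α < ξ < γ < μ < ε < δ < ζ.
So ω < ζ; ω is the smaller of the two.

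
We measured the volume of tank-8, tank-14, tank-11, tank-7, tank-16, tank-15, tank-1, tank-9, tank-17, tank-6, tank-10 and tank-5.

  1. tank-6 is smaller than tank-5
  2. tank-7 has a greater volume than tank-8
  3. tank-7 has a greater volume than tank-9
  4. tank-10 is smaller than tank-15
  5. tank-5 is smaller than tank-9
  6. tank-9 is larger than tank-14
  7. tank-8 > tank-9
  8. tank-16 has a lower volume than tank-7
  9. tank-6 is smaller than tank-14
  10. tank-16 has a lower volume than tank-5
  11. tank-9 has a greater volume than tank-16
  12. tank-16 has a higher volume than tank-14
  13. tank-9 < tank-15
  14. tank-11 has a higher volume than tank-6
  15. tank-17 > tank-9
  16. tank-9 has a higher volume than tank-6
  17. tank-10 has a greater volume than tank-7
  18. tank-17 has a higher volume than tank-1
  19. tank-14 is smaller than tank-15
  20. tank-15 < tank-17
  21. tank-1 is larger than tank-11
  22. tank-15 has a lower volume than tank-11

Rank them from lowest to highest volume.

tank-6 < tank-14 < tank-16 < tank-5 < tank-9 < tank-8 < tank-7 < tank-10 < tank-15 < tank-11 < tank-1 < tank-17

Nothing is placed below tank-6, so it is least; from there tank-6 < tank-14; tank-14 < tank-16; tank-16 < tank-5; tank-5 < tank-9; tank-9 < tank-8; tank-8 < tank-7; tank-7 < tank-10; tank-10 < tank-15; tank-15 < tank-11; tank-11 < tank-1; tank-1 < tank-17, each given directly.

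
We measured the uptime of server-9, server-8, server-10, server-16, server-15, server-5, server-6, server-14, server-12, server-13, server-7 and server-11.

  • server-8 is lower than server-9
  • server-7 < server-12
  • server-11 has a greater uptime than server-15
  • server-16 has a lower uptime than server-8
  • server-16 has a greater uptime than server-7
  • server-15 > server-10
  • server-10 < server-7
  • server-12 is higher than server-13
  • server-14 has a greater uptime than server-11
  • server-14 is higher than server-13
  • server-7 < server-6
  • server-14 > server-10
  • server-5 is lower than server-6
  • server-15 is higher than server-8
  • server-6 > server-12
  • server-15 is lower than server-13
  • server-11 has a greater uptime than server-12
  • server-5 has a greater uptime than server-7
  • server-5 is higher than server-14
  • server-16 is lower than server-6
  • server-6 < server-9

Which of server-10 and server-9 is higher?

The relevant relations are server-10 < server-7; server-7 < server-16; server-16 < server-8; server-8 < server-15; server-15 < server-13; server-13 < server-12; server-12 < server-11; server-11 < server-14; server-14 < server-5; server-5 < server-6; server-6 < server-9.
Chaining these gives server-10 < server-7 < server-16 < server-8 < server-15 < server-13 < server-12 < server-11 < server-14 < server-5 < server-6 < server-9.
So server-10 < server-9; server-9 is the higher of the two.

server-9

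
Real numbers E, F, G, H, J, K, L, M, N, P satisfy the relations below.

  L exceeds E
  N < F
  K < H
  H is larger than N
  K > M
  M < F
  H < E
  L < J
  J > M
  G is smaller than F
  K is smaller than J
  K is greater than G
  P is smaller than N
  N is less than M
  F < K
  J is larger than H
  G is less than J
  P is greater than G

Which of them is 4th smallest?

M

Piecing the relations together gives one ordering: G < P < N < M < F < K < H < E < L < J.
Counting 4 from the smallest end gives M.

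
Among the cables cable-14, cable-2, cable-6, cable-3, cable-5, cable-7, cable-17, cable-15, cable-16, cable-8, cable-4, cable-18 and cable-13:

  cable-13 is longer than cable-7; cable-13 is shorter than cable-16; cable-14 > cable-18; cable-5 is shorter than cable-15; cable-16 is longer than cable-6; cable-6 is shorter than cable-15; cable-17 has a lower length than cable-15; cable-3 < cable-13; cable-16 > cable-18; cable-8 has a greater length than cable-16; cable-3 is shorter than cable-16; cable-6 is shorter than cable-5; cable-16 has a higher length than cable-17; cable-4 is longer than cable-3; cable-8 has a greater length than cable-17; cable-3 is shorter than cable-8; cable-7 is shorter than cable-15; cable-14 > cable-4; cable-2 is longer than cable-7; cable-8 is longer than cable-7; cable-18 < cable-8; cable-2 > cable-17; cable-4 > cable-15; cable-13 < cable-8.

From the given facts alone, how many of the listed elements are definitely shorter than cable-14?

Directly below cable-14: cable-18, cable-4.
One step further: cable-3, cable-15 (4 so far).
One step further: cable-6, cable-17, cable-7, cable-5 (8 so far).
No other element is forced below cable-14 by the given relations, so the count is 8.

8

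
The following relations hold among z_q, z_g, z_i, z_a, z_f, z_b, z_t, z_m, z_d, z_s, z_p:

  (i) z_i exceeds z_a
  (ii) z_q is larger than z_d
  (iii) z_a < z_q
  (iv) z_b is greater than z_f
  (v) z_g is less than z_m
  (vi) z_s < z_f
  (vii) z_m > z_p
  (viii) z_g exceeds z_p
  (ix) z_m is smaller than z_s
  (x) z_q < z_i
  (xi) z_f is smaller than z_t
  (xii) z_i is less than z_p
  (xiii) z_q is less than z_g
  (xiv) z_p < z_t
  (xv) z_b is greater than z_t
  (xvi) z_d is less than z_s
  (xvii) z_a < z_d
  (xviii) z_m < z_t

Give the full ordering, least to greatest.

z_a < z_d < z_q < z_i < z_p < z_g < z_m < z_s < z_f < z_t < z_b

The consecutive links are each given: z_a < z_d; z_d < z_q; z_q < z_i; z_i < z_p; z_p < z_g; z_g < z_m; z_m < z_s; z_s < z_f; z_f < z_t; z_t < z_b.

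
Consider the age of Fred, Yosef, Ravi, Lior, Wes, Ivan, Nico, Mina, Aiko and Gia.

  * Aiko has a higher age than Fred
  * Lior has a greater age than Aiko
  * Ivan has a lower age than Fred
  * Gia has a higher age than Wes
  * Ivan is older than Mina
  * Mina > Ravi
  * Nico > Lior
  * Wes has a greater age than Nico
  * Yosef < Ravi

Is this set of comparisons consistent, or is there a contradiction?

consistent

Every relation is compatible with Yosef < Ravi < Mina < Ivan < Fred < Aiko < Lior < Nico < Wes < Gia; the set is consistent.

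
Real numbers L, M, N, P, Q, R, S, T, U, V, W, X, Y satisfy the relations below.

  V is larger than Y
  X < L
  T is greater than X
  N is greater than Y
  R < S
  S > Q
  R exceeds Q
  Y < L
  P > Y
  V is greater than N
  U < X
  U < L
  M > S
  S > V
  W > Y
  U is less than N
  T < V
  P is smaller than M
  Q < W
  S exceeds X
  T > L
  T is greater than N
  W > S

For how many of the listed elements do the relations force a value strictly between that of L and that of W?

The relations place L below W. An element lies strictly between them when it is forced above L and also forced below W.
Above L: {T, V, S, M}. Below W: {Y, Q, U, N, X, R, T, V, S}.
Intersection: {T, V, S} — 3.

3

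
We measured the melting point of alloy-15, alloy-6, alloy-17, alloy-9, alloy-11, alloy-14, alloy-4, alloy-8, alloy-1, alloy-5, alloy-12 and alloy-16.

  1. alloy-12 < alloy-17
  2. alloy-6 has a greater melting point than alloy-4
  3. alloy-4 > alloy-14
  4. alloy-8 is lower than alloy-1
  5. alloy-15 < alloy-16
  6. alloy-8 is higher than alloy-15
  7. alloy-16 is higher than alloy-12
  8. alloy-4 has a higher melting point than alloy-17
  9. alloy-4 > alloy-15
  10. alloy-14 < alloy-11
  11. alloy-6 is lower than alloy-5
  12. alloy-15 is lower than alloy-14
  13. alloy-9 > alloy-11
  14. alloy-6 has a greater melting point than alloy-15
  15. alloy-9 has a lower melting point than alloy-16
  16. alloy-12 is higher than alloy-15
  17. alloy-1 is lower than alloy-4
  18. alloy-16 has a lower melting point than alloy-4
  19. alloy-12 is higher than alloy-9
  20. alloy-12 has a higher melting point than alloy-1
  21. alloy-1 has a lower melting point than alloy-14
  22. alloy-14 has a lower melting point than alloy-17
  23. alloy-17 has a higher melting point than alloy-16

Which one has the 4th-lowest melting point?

alloy-14

The consecutive relations fix a unique order: alloy-15 < alloy-8 < alloy-1 < alloy-14 < alloy-11 < alloy-9 < alloy-12 < alloy-16 < alloy-17 < alloy-4 < alloy-6 < alloy-5.
The 4th smallest is alloy-14.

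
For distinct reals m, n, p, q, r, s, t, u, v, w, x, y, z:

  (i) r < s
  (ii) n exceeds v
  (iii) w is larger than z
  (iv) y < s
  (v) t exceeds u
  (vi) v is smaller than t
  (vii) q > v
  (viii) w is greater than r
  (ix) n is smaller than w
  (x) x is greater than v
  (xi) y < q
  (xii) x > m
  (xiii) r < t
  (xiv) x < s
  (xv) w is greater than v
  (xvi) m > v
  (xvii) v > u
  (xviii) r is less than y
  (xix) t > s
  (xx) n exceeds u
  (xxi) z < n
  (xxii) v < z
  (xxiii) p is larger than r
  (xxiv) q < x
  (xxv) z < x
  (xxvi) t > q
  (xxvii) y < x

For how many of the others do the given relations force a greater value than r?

7

Directly above r: y, p, w, s, t.
One step further: q, x (7 so far).
No other element is forced above r by the given relations, so the count is 7.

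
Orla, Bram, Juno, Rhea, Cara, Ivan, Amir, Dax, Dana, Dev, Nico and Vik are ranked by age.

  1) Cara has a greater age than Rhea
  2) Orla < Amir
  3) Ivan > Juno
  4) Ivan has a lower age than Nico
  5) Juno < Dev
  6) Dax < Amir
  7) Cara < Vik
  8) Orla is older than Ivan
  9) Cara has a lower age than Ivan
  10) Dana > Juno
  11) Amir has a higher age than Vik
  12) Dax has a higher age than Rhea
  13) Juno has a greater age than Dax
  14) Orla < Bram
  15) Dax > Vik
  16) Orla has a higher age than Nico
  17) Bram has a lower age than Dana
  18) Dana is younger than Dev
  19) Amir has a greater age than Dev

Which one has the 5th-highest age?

Orla

Chaining the given pairs: Rhea < Cara < Vik < Dax < Juno < Ivan < Nico < Orla < Bram < Dana < Dev < Amir.
The 5th largest is Orla.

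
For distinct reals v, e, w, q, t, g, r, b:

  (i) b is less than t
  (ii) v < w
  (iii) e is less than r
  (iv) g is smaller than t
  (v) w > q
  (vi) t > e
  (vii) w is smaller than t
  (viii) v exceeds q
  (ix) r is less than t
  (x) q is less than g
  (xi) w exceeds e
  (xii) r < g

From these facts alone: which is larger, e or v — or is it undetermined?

undetermined

Following every chain through e: above e we get r, g, w, t.
v is not reached, and no chain runs the other way from v to e.
So the given relations leave the order of e and v undetermined.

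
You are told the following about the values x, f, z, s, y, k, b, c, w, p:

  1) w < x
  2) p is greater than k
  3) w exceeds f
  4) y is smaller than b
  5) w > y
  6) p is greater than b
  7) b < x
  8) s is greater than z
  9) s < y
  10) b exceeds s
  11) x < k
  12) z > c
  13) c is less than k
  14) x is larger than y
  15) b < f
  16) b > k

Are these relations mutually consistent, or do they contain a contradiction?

inconsistent

We have k < b stated directly, yet also b < f < w < x < k by chaining the others — so b < k. Contradiction.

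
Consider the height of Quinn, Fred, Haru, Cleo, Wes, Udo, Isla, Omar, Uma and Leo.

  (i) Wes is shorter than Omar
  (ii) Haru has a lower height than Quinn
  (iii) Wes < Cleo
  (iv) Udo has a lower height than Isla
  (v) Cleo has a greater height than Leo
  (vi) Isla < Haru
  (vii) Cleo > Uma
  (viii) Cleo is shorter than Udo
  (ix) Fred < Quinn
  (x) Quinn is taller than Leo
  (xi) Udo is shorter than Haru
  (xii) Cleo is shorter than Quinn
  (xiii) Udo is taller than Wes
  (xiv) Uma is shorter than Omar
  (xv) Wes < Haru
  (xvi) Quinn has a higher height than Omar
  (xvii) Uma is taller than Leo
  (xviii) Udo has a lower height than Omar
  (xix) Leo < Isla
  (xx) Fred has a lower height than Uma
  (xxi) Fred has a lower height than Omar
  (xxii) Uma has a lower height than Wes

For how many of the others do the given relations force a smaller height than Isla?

6

From Isla the given relations immediately reach Leo, Udo.
From those, Wes, Cleo — 4 in total.
From those, Uma — 5 in total.
From those, Fred — 6 in total.
Nothing else is reachable below Isla; 6 in all.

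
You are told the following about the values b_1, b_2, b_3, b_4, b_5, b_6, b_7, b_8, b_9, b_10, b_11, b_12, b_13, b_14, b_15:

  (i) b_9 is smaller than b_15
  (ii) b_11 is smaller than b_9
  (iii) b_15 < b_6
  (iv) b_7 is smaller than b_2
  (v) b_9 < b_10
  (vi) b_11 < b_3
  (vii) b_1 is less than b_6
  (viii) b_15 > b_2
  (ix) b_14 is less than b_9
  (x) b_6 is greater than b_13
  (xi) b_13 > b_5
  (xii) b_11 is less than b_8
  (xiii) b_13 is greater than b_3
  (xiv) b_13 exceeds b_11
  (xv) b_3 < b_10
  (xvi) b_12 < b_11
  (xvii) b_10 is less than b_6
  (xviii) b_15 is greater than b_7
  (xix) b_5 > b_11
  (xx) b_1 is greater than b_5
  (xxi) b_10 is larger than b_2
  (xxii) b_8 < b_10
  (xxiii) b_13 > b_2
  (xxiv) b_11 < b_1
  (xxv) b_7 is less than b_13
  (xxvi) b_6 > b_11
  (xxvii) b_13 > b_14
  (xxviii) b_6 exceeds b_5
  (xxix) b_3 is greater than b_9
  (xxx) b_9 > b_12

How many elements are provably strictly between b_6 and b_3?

The relations place b_3 below b_6. An element lies strictly between them when it is forced above b_3 and also forced below b_6.
Above b_3: {b_13, b_10}. Below b_6: {b_12, b_7, b_14, b_11, b_9, b_2, b_5, b_8, b_13, b_10, b_15, b_1}.
Intersection: {b_13, b_10} — 2.

2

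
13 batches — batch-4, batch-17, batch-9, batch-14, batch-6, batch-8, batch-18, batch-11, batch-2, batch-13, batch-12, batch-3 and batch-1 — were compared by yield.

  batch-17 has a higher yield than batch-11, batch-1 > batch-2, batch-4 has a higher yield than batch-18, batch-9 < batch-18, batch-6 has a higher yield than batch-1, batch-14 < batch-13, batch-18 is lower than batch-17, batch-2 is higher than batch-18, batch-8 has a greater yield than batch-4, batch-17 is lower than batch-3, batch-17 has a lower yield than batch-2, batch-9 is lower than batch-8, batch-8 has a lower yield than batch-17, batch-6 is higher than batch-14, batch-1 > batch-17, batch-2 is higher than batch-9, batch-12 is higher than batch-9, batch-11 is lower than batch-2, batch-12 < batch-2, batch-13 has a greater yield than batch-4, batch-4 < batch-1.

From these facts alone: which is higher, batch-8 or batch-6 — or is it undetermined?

Following the relations from batch-8: batch-8 < batch-17 < batch-2 < batch-1 < batch-6.
So batch-6 is higher.

batch-6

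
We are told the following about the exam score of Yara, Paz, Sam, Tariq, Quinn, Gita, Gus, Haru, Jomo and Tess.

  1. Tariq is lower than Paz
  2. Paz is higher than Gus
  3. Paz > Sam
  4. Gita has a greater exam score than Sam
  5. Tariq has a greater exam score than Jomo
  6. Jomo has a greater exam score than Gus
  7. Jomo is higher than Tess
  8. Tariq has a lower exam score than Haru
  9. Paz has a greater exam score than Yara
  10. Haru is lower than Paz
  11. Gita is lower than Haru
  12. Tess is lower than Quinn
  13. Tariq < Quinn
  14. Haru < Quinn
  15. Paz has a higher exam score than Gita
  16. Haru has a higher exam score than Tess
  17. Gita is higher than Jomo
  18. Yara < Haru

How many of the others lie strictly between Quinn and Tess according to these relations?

The relations place Tess below Quinn. An element lies strictly between them when it is forced above Tess and also forced below Quinn.
Above Tess: {Jomo, Tariq, Gita, Haru, Paz}. Below Quinn: {Sam, Gus, Jomo, Tariq, Yara, Gita, Haru}.
Intersection: {Jomo, Tariq, Gita, Haru} — 4.

4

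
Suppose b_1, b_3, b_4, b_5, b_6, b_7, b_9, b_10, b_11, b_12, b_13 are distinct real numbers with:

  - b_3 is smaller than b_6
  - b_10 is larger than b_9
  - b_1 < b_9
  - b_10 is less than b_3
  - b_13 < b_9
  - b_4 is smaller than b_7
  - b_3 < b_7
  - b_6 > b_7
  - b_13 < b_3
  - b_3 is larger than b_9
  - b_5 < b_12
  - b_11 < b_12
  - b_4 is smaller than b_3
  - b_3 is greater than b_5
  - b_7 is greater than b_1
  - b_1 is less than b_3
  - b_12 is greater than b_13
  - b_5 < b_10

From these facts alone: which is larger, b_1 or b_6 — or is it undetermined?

b_6

Following the relations from b_1: b_1 < b_9 < b_10 < b_3 < b_7 < b_6.
So b_6 is larger.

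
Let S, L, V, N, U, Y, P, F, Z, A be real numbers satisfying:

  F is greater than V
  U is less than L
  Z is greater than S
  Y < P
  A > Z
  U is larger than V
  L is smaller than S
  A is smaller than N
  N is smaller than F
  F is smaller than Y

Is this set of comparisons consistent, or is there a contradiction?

Every relation is compatible with V < U < L < S < Z < A < N < F < Y < P; the set is consistent.

consistent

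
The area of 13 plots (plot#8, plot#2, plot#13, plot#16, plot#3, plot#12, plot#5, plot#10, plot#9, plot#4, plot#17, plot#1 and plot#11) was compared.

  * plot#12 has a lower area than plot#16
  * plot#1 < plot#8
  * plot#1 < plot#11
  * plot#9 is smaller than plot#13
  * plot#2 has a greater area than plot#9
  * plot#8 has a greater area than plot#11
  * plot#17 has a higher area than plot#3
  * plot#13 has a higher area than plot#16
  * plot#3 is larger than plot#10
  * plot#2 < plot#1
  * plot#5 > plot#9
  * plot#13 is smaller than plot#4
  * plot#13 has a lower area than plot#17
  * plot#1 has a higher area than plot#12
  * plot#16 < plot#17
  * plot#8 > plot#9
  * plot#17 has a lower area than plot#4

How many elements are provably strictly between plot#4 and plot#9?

2

The relations place plot#9 below plot#4. An element lies strictly between them when it is forced above plot#9 and also forced below plot#4.
Above plot#9: {plot#2, plot#5, plot#1, plot#13, plot#17, plot#11, plot#8}. Below plot#4: {plot#10, plot#12, plot#16, plot#3, plot#13, plot#17}.
Intersection: {plot#13, plot#17} — 2.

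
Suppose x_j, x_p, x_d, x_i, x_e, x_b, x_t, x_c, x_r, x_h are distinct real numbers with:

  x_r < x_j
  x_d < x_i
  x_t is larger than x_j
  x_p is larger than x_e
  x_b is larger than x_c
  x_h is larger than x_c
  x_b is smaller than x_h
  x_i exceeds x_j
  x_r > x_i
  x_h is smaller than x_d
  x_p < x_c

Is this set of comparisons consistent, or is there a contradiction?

We have x_j < x_i stated directly, yet also x_i < x_r < x_j by chaining the others — so x_i < x_j. Contradiction.

inconsistent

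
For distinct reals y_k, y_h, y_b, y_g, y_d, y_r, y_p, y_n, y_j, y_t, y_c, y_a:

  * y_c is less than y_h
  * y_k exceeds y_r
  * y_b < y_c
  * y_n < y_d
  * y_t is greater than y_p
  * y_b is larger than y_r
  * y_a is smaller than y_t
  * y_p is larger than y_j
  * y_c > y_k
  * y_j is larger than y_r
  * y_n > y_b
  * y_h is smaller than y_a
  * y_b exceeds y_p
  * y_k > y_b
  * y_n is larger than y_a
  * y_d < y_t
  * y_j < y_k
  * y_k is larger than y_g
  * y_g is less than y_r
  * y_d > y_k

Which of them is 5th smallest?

The consecutive relations fix a unique order: y_g < y_r < y_j < y_p < y_b < y_k < y_c < y_h < y_a < y_n < y_d < y_t.
Counting 5 from the smallest end gives y_b.

y_b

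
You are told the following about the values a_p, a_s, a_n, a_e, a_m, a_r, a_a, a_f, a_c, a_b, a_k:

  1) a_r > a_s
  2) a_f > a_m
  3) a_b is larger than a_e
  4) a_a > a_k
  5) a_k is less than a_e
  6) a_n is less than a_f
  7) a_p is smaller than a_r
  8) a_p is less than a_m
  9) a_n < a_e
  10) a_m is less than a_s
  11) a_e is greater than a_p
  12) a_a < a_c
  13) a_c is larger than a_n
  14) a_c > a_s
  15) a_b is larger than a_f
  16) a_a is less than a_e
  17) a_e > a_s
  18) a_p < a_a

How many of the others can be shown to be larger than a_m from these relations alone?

6

The elements the relations force above a_m are a_s, a_f, a_e, a_c, a_b, a_r — no chain reaches any other.
That is 6.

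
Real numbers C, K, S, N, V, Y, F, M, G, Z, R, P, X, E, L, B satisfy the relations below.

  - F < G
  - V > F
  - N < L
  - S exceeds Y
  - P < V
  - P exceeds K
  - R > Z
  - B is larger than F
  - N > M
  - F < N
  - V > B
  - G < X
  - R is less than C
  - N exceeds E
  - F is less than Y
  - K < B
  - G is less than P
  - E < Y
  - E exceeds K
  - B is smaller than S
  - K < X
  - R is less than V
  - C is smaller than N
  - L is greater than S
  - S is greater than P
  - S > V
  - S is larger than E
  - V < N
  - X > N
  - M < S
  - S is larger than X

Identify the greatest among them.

L

K is not greatest since K < E; Z is not greatest since Z < R; F is not greatest since F < G; R is not greatest since R < C; M is not greatest since M < N; G is not greatest since G < X; P is not greatest since P < V; B is not greatest since B < V; E is not greatest since E < Y; Y is not greatest since Y < S; C is not greatest since C < N; V is not greatest since V < S; N is not greatest since N < X; X is not greatest since X < S; S is not greatest since S < L.
Only L has nothing above it, so L is the greatest.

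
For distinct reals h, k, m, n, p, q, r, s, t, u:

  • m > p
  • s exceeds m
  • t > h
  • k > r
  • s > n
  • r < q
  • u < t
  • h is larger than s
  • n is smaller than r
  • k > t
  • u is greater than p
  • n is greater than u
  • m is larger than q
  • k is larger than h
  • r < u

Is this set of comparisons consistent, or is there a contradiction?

inconsistent

Chaining the given relations yields u < n < r, so u < r. But one relation states r < u. These cannot both hold.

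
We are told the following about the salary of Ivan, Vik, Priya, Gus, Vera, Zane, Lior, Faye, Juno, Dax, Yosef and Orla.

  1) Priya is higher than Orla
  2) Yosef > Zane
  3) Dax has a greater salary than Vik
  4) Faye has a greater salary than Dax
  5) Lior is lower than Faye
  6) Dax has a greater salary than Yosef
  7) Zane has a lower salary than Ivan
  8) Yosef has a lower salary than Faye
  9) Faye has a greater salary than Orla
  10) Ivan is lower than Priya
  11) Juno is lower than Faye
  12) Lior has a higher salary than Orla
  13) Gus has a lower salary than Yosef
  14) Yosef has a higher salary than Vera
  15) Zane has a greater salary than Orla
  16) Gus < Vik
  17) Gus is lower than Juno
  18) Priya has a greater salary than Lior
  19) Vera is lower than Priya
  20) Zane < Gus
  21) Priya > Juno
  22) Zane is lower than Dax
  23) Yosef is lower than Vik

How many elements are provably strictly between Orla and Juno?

Chaining upward from Orla reaches: Lior, Zane, Gus, Ivan, Yosef, Priya, Vik, Dax, Faye.
Chaining downward from Juno reaches: Zane, Gus.
Strictly between Orla and Juno are those in both lists: Zane, Gus — 2 elements.

2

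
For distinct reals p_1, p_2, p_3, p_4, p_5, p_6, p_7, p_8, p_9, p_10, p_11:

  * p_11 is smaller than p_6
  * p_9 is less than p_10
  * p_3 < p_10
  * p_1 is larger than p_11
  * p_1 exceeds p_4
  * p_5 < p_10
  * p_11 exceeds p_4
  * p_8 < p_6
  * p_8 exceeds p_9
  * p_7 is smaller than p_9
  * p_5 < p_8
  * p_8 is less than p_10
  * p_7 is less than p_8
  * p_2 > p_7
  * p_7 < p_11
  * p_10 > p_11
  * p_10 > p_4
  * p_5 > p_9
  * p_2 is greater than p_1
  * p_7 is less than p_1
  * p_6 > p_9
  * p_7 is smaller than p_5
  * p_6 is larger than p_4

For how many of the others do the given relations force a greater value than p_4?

From p_4 the given relations immediately reach p_11, p_10, p_1, p_6.
From those, p_2 — 5 in total.
Nothing else is reachable above p_4; 5 in all.

5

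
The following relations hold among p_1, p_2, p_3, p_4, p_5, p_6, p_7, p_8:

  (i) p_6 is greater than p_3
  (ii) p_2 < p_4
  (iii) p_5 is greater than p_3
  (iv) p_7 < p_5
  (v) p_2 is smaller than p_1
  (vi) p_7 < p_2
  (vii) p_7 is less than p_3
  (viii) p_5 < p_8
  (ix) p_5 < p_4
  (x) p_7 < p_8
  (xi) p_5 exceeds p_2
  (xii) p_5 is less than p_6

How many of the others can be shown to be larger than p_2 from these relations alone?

5

Directly above p_2: p_5, p_4, p_1.
One step further: p_6, p_8 (5 so far).
Nothing else is reachable above p_2; 5 in all.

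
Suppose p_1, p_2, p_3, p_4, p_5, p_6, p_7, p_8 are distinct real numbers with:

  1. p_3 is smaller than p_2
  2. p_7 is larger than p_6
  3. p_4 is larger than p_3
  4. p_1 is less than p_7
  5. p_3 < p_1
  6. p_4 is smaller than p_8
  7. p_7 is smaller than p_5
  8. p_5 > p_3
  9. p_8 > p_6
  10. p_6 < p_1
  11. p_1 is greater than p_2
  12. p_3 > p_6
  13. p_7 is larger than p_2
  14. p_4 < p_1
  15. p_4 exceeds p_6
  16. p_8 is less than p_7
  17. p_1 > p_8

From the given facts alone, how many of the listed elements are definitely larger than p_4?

Directly above p_4: p_8, p_1.
One step further: p_7 (3 so far).
One step further: p_5 (4 so far).
No other element is forced above p_4 by the given relations, so the count is 4.

4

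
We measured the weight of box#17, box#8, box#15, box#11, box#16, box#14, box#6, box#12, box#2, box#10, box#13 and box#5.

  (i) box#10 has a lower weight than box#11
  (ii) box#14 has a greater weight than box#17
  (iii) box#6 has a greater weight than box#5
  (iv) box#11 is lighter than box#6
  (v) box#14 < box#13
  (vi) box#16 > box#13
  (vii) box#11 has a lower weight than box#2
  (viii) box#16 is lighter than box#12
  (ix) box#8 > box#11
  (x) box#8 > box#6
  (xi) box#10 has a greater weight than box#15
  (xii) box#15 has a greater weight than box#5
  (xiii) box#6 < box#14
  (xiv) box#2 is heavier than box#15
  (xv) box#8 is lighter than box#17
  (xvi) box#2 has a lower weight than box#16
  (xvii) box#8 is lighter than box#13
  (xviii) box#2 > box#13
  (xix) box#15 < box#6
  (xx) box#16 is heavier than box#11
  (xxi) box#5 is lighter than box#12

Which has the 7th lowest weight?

box#17

The consecutive relations fix a unique order: box#5 < box#15 < box#10 < box#11 < box#6 < box#8 < box#17 < box#14 < box#13 < box#2 < box#16 < box#12.
The 7th smallest is box#17.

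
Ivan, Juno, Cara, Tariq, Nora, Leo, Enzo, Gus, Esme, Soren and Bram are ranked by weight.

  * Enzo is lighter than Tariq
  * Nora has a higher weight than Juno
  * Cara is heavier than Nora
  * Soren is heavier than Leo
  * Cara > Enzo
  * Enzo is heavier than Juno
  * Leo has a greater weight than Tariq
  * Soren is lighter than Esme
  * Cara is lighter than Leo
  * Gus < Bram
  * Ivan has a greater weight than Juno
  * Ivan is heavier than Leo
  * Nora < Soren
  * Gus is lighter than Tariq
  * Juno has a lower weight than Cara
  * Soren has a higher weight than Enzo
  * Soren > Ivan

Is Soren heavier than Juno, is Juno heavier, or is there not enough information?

Soren

Juno < Enzo and Enzo < Cara give Juno < Cara.
With Cara < Leo: Juno < Enzo < Cara < Leo.
With Leo < Ivan: Juno < Enzo < Cara < Leo < Ivan.
With Ivan < Soren: Juno < Enzo < Cara < Leo < Ivan < Soren.
So Soren is heavier.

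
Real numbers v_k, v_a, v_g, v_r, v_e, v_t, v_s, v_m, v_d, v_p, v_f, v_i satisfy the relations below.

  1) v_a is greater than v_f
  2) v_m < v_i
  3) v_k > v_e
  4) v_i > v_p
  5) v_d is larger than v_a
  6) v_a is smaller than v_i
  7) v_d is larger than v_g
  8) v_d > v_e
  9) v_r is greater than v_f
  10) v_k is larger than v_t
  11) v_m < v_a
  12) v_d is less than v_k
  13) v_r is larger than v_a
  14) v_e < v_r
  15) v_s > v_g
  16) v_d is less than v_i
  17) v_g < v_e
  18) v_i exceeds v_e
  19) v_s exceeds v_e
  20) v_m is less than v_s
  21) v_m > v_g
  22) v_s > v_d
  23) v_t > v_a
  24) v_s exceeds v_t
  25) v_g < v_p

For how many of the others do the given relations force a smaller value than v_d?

5

Directly below v_d: v_g, v_a, v_e.
One step further: v_f, v_m (5 so far).
No other element is forced below v_d by the given relations, so the count is 5.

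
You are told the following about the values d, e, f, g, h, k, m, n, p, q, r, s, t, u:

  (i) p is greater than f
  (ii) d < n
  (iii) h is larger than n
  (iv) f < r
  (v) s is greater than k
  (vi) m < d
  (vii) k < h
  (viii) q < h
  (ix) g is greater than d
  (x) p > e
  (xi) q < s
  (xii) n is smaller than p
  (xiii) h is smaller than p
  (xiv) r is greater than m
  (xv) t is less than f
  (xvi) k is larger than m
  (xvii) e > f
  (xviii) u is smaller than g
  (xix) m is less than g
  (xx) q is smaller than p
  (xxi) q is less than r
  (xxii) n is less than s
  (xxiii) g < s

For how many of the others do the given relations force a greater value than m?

From m the given relations immediately reach d, k, r, g.
From those, n, s, h — 7 in total.
From those, p — 8 in total.
Nothing else is reachable above m; 8 in all.

8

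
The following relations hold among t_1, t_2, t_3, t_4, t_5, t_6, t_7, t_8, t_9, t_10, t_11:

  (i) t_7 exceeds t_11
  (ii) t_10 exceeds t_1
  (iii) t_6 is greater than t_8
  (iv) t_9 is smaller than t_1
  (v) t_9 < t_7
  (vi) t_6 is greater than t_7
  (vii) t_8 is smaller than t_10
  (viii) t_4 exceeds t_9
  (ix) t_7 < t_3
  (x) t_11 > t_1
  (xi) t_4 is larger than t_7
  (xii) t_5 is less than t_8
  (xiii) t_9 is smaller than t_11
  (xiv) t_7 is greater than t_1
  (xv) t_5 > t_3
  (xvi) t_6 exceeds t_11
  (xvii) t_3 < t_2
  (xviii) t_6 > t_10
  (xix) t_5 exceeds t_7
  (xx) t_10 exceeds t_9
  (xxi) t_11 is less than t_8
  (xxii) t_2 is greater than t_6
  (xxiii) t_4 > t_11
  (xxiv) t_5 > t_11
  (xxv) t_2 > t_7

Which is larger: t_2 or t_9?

t_2

Following the relations from t_9: t_9 < t_1 < t_11 < t_7 < t_3 < t_5 < t_8 < t_10 < t_6 < t_2.
So t_9 < t_2; t_2 is the larger of the two.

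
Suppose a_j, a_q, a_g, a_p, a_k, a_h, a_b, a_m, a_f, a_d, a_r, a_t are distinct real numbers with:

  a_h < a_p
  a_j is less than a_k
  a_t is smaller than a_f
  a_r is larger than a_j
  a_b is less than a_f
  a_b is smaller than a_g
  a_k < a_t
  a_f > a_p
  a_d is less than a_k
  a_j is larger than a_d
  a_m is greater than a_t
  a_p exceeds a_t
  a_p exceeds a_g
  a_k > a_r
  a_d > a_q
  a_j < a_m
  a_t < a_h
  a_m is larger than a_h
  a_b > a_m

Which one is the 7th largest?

a_t

Chaining the given pairs: a_q < a_d < a_j < a_r < a_k < a_t < a_h < a_m < a_b < a_g < a_p < a_f.
Counting 7 from the largest end gives a_t.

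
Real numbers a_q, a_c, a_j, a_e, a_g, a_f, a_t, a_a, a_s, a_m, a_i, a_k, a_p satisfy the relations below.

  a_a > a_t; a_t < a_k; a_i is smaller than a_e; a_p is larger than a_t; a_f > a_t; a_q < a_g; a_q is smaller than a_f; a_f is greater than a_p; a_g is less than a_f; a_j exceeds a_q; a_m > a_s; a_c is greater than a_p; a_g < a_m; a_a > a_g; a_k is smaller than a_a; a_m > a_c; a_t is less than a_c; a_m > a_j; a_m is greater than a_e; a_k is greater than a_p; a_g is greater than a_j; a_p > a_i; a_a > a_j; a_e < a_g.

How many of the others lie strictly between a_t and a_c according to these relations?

1

Chaining upward from a_t reaches: a_p, a_k, a_a, a_m, a_f.
Chaining downward from a_c reaches: a_i, a_p.
Strictly between a_t and a_c are those in both lists: a_p — 1 element.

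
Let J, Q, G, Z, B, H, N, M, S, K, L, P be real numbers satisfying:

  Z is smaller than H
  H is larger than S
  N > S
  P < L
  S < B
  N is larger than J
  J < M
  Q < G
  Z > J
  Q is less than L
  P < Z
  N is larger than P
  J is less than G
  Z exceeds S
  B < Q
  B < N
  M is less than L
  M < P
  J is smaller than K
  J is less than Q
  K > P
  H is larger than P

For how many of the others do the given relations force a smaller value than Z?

4

The elements the relations force below Z are J, S, M, P — no chain reaches any other.
That is 4.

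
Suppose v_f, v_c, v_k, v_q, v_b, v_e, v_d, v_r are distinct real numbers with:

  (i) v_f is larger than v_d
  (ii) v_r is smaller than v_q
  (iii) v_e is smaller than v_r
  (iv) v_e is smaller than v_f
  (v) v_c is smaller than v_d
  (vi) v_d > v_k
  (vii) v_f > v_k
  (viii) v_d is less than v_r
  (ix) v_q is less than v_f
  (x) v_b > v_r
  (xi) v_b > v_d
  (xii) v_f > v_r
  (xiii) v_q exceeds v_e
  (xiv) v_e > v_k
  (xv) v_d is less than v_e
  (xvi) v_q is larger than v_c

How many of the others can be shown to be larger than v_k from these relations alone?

6

The elements the relations force above v_k are v_d, v_e, v_r, v_q, v_b, v_f — no chain reaches any other.
That is 6.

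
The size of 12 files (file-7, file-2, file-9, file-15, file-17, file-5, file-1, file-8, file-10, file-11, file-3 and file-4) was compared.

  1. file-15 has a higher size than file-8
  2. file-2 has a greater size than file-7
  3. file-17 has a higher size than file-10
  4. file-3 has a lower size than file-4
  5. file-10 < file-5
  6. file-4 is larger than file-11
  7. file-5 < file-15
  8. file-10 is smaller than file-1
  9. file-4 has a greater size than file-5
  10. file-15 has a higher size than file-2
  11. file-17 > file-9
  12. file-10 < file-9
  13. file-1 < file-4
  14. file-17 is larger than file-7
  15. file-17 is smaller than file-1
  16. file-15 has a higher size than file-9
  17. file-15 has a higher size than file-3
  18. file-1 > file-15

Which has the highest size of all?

file-7 is not greatest since file-7 < file-17; file-8 is not greatest since file-8 < file-15; file-10 is not greatest since file-10 < file-5; file-2 is not greatest since file-2 < file-15; file-5 is not greatest since file-5 < file-15; file-11 is not greatest since file-11 < file-4; file-9 is not greatest since file-9 < file-17; file-17 is not greatest since file-17 < file-1; file-3 is not greatest since file-3 < file-15; file-15 is not greatest since file-15 < file-1; file-1 is not greatest since file-1 < file-4.
Only file-4 has nothing above it, so file-4 is the highest size.

file-4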